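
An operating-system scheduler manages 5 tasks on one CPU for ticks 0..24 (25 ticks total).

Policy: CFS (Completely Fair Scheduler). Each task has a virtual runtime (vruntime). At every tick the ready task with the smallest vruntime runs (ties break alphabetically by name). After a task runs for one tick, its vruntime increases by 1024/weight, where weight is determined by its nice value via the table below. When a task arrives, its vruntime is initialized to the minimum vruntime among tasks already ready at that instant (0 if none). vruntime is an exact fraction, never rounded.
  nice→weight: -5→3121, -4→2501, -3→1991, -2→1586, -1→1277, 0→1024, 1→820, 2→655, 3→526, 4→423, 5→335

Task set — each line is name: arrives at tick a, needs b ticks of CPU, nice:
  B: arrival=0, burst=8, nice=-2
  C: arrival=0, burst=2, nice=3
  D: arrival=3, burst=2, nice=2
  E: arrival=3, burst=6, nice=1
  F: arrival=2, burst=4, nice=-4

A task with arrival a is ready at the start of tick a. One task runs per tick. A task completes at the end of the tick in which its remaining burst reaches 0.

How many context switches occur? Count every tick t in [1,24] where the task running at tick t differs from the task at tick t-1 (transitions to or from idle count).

t=0: vr[B=0 C=0] → run B
t=1: vr[B=512/793 C=0] → run C
t=2: vr[B=512/793 C=512/263 F=512/793] → run B
t=3: vr[B=1024/793 C=512/263 D=512/793 E=512/793 F=512/793] → run D
t=4: vr[B=1024/793 C=512/263 D=1147392/519415 E=512/793 F=512/793] → run E
t=5: vr[B=1024/793 C=512/263 D=1147392/519415 E=307968/162565 F=512/793] → run F
t=6: vr[B=1024/793 C=512/263 D=1147392/519415 E=307968/162565 F=34304/32513] → run F
t=7: vr[B=1024/793 C=512/263 D=1147392/519415 E=307968/162565 F=47616/32513] → run B
t=8: vr[B=1536/793 C=512/263 D=1147392/519415 E=307968/162565 F=47616/32513] → run F
t=9: vr[B=1536/793 C=512/263 D=1147392/519415 E=307968/162565 F=60928/32513] → run F
t=10: vr[B=1536/793 C=512/263 D=1147392/519415 E=307968/162565] → run E
t=11: vr[B=1536/793 C=512/263 D=1147392/519415 E=510976/162565] → run B
t=12: vr[B=2048/793 C=512/263 D=1147392/519415 E=510976/162565] → run C
t=13: vr[B=2048/793 D=1147392/519415 E=510976/162565] → run D
t=14: vr[B=2048/793 E=510976/162565] → run B
t=15: vr[B=2560/793 E=510976/162565] → run E
t=16: vr[B=2560/793 E=713984/162565] → run B
t=17: vr[B=3072/793 E=713984/162565] → run B
t=18: vr[B=3584/793 E=713984/162565] → run E
t=19: vr[B=3584/793 E=916992/162565] → run B
t=20: vr[E=916992/162565] → run E
t=21: vr[E=224000/32513] → run E
t=22: (idle)
t=23: (idle)
t=24: (idle)

context switches = 18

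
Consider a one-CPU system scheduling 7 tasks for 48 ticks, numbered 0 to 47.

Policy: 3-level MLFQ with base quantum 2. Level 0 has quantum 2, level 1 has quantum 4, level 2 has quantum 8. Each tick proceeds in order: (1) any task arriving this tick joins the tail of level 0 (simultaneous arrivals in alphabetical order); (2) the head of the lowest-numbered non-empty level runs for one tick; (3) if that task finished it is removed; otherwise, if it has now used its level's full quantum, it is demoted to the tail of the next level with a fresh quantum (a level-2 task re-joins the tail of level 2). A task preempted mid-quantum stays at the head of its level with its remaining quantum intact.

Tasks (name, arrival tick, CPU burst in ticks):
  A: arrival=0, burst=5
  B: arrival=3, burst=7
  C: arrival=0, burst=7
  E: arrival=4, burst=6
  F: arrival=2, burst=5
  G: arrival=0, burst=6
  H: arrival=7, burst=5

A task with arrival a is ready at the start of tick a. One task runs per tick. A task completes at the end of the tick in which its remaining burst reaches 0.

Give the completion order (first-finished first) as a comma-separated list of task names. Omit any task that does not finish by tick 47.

completion order = A, G, F, E, H, C, B

t=0: L0/L1/L2 = ACG/-/- → run A
t=1: L0/L1/L2 = ACG/-/- → run A
t=2: L0/L1/L2 = CGF/A/- → run C
t=3: L0/L1/L2 = CGFB/A/- → run C
t=4: L0/L1/L2 = GFBE/AC/- → run G
t=5: L0/L1/L2 = GFBE/AC/- → run G
t=6: L0/L1/L2 = FBE/ACG/- → run F
t=7: L0/L1/L2 = FBEH/ACG/- → run F
t=8: L0/L1/L2 = BEH/ACGF/- → run B
t=9: L0/L1/L2 = BEH/ACGF/- → run B
t=10: L0/L1/L2 = EH/ACGFB/- → run E
t=11: L0/L1/L2 = EH/ACGFB/- → run E
t=12: L0/L1/L2 = H/ACGFBE/- → run H
t=13: L0/L1/L2 = H/ACGFBE/- → run H
t=14: L0/L1/L2 = -/ACGFBEH/- → run A
t=15: L0/L1/L2 = -/ACGFBEH/- → run A
t=16: L0/L1/L2 = -/ACGFBEH/- → run A
t=17: L0/L1/L2 = -/CGFBEH/- → run C
t=18: L0/L1/L2 = -/CGFBEH/- → run C
t=19: L0/L1/L2 = -/CGFBEH/- → run C
t=20: L0/L1/L2 = -/CGFBEH/- → run C
t=21: L0/L1/L2 = -/GFBEH/C → run G
t=22: L0/L1/L2 = -/GFBEH/C → run G
t=23: L0/L1/L2 = -/GFBEH/C → run G
t=24: L0/L1/L2 = -/GFBEH/C → run G
t=25: L0/L1/L2 = -/FBEH/C → run F
t=26: L0/L1/L2 = -/FBEH/C → run F
t=27: L0/L1/L2 = -/FBEH/C → run F
t=28: L0/L1/L2 = -/BEH/C → run B
t=29: L0/L1/L2 = -/BEH/C → run B
t=30: L0/L1/L2 = -/BEH/C → run B
t=31: L0/L1/L2 = -/BEH/C → run B
t=32: L0/L1/L2 = -/EH/CB → run E
t=33: L0/L1/L2 = -/EH/CB → run E
t=34: L0/L1/L2 = -/EH/CB → run E
t=35: L0/L1/L2 = -/EH/CB → run E
t=36: L0/L1/L2 = -/H/CB → run H
t=37: L0/L1/L2 = -/H/CB → run H
t=38: L0/L1/L2 = -/H/CB → run H
t=39: L0/L1/L2 = -/-/CB → run C
t=40: L0/L1/L2 = -/-/B → run B
t=41: (idle)
t=42: (idle)
t=43: (idle)
t=44: (idle)
t=45: (idle)
t=46: (idle)
t=47: (idle)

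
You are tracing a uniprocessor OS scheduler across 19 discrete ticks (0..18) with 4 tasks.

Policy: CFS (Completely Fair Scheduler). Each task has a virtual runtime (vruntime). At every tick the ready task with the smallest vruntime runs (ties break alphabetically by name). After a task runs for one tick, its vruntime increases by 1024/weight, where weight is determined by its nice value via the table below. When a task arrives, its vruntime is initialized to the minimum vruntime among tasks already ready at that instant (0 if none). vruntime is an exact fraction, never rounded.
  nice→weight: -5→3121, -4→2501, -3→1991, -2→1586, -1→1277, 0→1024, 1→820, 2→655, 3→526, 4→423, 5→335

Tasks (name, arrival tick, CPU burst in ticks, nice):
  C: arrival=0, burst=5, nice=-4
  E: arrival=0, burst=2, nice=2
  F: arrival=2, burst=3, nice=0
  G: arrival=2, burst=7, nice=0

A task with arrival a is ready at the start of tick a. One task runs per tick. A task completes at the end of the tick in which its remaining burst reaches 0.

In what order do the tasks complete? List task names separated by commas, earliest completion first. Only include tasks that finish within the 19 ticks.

completion order = E, C, F, G

t=0: vr[C=0 E=0] → run C
t=1: vr[C=1024/2501 E=0] → run E
t=2: vr[C=1024/2501 E=1024/655 F=1024/2501 G=1024/2501] → run C
t=3: vr[C=2048/2501 E=1024/655 F=1024/2501 G=1024/2501] → run F
t=4: vr[C=2048/2501 E=1024/655 F=3525/2501 G=1024/2501] → run G
t=5: vr[C=2048/2501 E=1024/655 F=3525/2501 G=3525/2501] → run C
t=6: vr[C=3072/2501 E=1024/655 F=3525/2501 G=3525/2501] → run C
t=7: vr[C=4096/2501 E=1024/655 F=3525/2501 G=3525/2501] → run F
t=8: vr[C=4096/2501 E=1024/655 F=6026/2501 G=3525/2501] → run G
t=9: vr[C=4096/2501 E=1024/655 F=6026/2501 G=6026/2501] → run E
t=10: vr[C=4096/2501 F=6026/2501 G=6026/2501] → run C
t=11: vr[F=6026/2501 G=6026/2501] → run F
t=12: vr[G=6026/2501] → run G
t=13: vr[G=8527/2501] → run G
t=14: vr[G=11028/2501] → run G
t=15: vr[G=13529/2501] → run G
t=16: vr[G=16030/2501] → run G
t=17: (idle)
t=18: (idle)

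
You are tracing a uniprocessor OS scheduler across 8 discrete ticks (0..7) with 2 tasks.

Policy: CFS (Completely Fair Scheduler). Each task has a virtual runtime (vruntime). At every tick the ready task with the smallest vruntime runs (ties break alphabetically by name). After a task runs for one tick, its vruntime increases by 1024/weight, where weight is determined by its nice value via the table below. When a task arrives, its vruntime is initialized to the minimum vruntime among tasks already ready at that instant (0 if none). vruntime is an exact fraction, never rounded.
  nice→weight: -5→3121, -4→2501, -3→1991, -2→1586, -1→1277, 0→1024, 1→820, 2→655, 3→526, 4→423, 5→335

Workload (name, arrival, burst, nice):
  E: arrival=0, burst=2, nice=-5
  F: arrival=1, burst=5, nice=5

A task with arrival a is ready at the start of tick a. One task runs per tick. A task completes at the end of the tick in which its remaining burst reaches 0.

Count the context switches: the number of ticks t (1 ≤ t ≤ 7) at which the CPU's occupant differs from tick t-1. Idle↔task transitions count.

t=0: vr[E=0] → run E
t=1: vr[E=1024/3121 F=1024/3121] → run E
t=2: vr[F=1024/3121] → run F
t=3: vr[F=3538944/1045535] → run F
t=4: vr[F=6734848/1045535] → run F
t=5: vr[F=9930752/1045535] → run F
t=6: vr[F=13126656/1045535] → run F
t=7: (idle)

context switches = 2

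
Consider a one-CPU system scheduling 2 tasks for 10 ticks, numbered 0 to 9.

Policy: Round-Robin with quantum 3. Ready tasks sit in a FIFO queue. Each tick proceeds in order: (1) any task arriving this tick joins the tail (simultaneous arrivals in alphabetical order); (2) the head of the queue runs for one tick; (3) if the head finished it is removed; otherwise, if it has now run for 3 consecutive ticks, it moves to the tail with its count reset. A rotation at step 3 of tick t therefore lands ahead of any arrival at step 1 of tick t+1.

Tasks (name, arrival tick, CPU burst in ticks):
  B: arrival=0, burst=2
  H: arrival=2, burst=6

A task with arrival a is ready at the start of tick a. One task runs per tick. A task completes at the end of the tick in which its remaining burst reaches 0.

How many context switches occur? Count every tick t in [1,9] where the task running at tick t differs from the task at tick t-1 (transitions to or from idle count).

t=0: queue=[B] q_used=0 → run B
t=1: queue=[B] q_used=1 → run B
t=2: queue=[H] q_used=0 → run H
t=3: queue=[H] q_used=1 → run H
t=4: queue=[H] q_used=2 → run H
t=5: queue=[H] q_used=0 → run H
t=6: queue=[H] q_used=1 → run H
t=7: queue=[H] q_used=2 → run H
t=8: (idle)
t=9: (idle)

context switches = 2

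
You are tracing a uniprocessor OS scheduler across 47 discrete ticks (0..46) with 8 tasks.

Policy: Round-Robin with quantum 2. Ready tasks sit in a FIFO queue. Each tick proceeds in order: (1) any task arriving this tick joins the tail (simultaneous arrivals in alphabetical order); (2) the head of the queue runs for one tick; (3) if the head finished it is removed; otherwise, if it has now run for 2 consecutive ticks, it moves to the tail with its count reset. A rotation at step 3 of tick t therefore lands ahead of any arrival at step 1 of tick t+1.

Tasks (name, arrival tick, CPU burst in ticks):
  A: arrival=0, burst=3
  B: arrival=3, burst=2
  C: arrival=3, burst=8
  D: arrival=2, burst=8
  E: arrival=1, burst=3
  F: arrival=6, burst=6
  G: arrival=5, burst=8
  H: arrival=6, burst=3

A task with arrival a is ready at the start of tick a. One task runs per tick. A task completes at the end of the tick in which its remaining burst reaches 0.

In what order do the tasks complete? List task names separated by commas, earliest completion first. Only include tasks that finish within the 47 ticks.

completion order = A, B, E, H, F, D, C, G

t=0: queue=[A] q_used=0 → run A
t=1: queue=[A,E] q_used=1 → run A
t=2: queue=[E,A,D] q_used=0 → run E
t=3: queue=[E,A,D,B,C] q_used=1 → run E
t=4: queue=[A,D,B,C,E] q_used=0 → run A
t=5: queue=[D,B,C,E,G] q_used=0 → run D
t=6: queue=[D,B,C,E,G,F,H] q_used=1 → run D
t=7: queue=[B,C,E,G,F,H,D] q_used=0 → run B
t=8: queue=[B,C,E,G,F,H,D] q_used=1 → run B
t=9: queue=[C,E,G,F,H,D] q_used=0 → run C
t=10: queue=[C,E,G,F,H,D] q_used=1 → run C
t=11: queue=[E,G,F,H,D,C] q_used=0 → run E
t=12: queue=[G,F,H,D,C] q_used=0 → run G
t=13: queue=[G,F,H,D,C] q_used=1 → run G
t=14: queue=[F,H,D,C,G] q_used=0 → run F
t=15: queue=[F,H,D,C,G] q_used=1 → run F
t=16: queue=[H,D,C,G,F] q_used=0 → run H
t=17: queue=[H,D,C,G,F] q_used=1 → run H
t=18: queue=[D,C,G,F,H] q_used=0 → run D
t=19: queue=[D,C,G,F,H] q_used=1 → run D
t=20: queue=[C,G,F,H,D] q_used=0 → run C
t=21: queue=[C,G,F,H,D] q_used=1 → run C
t=22: queue=[G,F,H,D,C] q_used=0 → run G
t=23: queue=[G,F,H,D,C] q_used=1 → run G
t=24: queue=[F,H,D,C,G] q_used=0 → run F
t=25: queue=[F,H,D,C,G] q_used=1 → run F
t=26: queue=[H,D,C,G,F] q_used=0 → run H
t=27: queue=[D,C,G,F] q_used=0 → run D
t=28: queue=[D,C,G,F] q_used=1 → run D
t=29: queue=[C,G,F,D] q_used=0 → run C
t=30: queue=[C,G,F,D] q_used=1 → run C
t=31: queue=[G,F,D,C] q_used=0 → run G
t=32: queue=[G,F,D,C] q_used=1 → run G
t=33: queue=[F,D,C,G] q_used=0 → run F
t=34: queue=[F,D,C,G] q_used=1 → run F
t=35: queue=[D,C,G] q_used=0 → run D
t=36: queue=[D,C,G] q_used=1 → run D
t=37: queue=[C,G] q_used=0 → run C
t=38: queue=[C,G] q_used=1 → run C
t=39: queue=[G] q_used=0 → run G
t=40: queue=[G] q_used=1 → run G
t=41: (idle)
t=42: (idle)
t=43: (idle)
t=44: (idle)
t=45: (idle)
t=46: (idle)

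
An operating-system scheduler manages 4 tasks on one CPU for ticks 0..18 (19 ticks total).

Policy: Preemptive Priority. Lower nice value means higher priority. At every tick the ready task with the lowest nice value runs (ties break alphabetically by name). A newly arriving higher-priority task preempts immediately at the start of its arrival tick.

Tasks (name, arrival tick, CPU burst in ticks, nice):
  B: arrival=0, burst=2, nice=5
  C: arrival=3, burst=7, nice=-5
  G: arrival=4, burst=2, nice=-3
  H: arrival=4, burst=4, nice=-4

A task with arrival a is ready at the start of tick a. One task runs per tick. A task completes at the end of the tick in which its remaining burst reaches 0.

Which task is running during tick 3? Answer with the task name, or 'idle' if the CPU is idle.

t=0: ready={B} → run B
t=1: ready={B} → run B
t=2: (idle)
t=3: ready={C} → run C
t=4: ready={C,G,H} → run C
t=5: ready={C,G,H} → run C
t=6: ready={C,G,H} → run C
t=7: ready={C,G,H} → run C
t=8: ready={C,G,H} → run C
t=9: ready={C,G,H} → run C
t=10: ready={G,H} → run H
t=11: ready={G,H} → run H
t=12: ready={G,H} → run H
t=13: ready={G,H} → run H
t=14: ready={G} → run G
t=15: ready={G} → run G
t=16: (idle)
t=17: (idle)
t=18: (idle)

running at tick 3 = C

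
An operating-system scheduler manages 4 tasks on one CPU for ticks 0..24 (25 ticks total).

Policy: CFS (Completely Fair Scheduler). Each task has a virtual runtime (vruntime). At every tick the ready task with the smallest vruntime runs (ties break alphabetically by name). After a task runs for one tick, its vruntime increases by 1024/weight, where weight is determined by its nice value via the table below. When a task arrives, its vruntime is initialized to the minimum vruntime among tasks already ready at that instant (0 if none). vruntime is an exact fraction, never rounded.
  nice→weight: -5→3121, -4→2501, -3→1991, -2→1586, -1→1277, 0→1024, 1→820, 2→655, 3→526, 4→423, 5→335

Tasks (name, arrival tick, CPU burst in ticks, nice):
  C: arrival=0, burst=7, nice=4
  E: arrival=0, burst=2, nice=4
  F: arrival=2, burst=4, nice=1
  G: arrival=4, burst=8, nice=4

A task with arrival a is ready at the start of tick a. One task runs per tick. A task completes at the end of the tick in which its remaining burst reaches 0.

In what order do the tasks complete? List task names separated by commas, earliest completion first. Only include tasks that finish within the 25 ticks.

t=0: vr[C=0 E=0] → run C
t=1: vr[C=1024/423 E=0] → run E
t=2: vr[C=1024/423 E=1024/423 F=1024/423] → run C
t=3: vr[C=2048/423 E=1024/423 F=1024/423] → run E
t=4: vr[C=2048/423 F=1024/423 G=1024/423] → run F
t=5: vr[C=2048/423 F=318208/86715 G=1024/423] → run G
t=6: vr[C=2048/423 F=318208/86715 G=2048/423] → run F
t=7: vr[C=2048/423 F=426496/86715 G=2048/423] → run C
t=8: vr[C=1024/141 F=426496/86715 G=2048/423] → run G
t=9: vr[C=1024/141 F=426496/86715 G=1024/141] → run F
t=10: vr[C=1024/141 F=534784/86715 G=1024/141] → run F
t=11: vr[C=1024/141 G=1024/141] → run C
t=12: vr[C=4096/423 G=1024/141] → run G
t=13: vr[C=4096/423 G=4096/423] → run C
t=14: vr[C=5120/423 G=4096/423] → run G
t=15: vr[C=5120/423 G=5120/423] → run C
t=16: vr[C=2048/141 G=5120/423] → run G
t=17: vr[C=2048/141 G=2048/141] → run C
t=18: vr[G=2048/141] → run G
t=19: vr[G=7168/423] → run G
t=20: vr[G=8192/423] → run G
t=21: (idle)
t=22: (idle)
t=23: (idle)
t=24: (idle)

completion order = E, F, C, G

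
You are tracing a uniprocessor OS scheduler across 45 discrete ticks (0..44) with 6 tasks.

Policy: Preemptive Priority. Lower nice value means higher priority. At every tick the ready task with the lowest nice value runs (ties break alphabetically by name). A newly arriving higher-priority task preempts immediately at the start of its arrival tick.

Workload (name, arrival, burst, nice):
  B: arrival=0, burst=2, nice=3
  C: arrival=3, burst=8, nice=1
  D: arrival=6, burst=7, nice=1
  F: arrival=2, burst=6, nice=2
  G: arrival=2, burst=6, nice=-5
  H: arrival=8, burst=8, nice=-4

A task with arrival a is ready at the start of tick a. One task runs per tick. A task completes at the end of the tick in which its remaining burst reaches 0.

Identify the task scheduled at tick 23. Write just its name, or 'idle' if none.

running at tick 23 = C

t=0: ready={B} → run B
t=1: ready={B} → run B
t=2: ready={F,G} → run G
t=3: ready={C,F,G} → run G
t=4: ready={C,F,G} → run G
t=5: ready={C,F,G} → run G
t=6: ready={C,D,F,G} → run G
t=7: ready={C,D,F,G} → run G
t=8: ready={C,D,F,H} → run H
t=9: ready={C,D,F,H} → run H
t=10: ready={C,D,F,H} → run H
t=11: ready={C,D,F,H} → run H
t=12: ready={C,D,F,H} → run H
t=13: ready={C,D,F,H} → run H
t=14: ready={C,D,F,H} → run H
t=15: ready={C,D,F,H} → run H
t=16: ready={C,D,F} → run C
t=17: ready={C,D,F} → run C
t=18: ready={C,D,F} → run C
t=19: ready={C,D,F} → run C
t=20: ready={C,D,F} → run C
t=21: ready={C,D,F} → run C
t=22: ready={C,D,F} → run C
t=23: ready={C,D,F} → run C
t=24: ready={D,F} → run D
t=25: ready={D,F} → run D
t=26: ready={D,F} → run D
t=27: ready={D,F} → run D
t=28: ready={D,F} → run D
t=29: ready={D,F} → run D
t=30: ready={D,F} → run D
t=31: ready={F} → run F
t=32: ready={F} → run F
t=33: ready={F} → run F
t=34: ready={F} → run F
t=35: ready={F} → run F
t=36: ready={F} → run F
t=37: (idle)
t=38: (idle)
t=39: (idle)
t=40: (idle)
t=41: (idle)
t=42: (idle)
t=43: (idle)
t=44: (idle)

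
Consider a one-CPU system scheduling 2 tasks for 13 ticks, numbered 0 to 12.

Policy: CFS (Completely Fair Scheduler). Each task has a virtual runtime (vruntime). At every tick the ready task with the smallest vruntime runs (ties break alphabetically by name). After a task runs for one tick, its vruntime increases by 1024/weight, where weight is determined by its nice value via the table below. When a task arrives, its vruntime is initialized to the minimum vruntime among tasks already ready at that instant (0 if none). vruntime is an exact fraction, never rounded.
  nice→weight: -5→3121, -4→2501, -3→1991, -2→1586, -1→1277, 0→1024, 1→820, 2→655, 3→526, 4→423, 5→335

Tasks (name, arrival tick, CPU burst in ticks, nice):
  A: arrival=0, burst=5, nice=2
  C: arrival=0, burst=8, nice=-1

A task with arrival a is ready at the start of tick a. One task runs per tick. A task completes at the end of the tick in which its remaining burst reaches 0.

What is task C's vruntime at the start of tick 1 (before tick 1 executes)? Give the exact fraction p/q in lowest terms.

t=0: vr[A=0 C=0] → run A
t=1: vr[A=1024/655 C=0] → run C
t=2: vr[A=1024/655 C=1024/1277] → run C
t=3: vr[A=1024/655 C=2048/1277] → run A
t=4: vr[A=2048/655 C=2048/1277] → run C
t=5: vr[A=2048/655 C=3072/1277] → run C
t=6: vr[A=2048/655 C=4096/1277] → run A
t=7: vr[A=3072/655 C=4096/1277] → run C
t=8: vr[A=3072/655 C=5120/1277] → run C
t=9: vr[A=3072/655 C=6144/1277] → run A
t=10: vr[A=4096/655 C=6144/1277] → run C
t=11: vr[A=4096/655 C=7168/1277] → run C
t=12: vr[A=4096/655] → run A

vruntime(C, start of tick 1) = 0/1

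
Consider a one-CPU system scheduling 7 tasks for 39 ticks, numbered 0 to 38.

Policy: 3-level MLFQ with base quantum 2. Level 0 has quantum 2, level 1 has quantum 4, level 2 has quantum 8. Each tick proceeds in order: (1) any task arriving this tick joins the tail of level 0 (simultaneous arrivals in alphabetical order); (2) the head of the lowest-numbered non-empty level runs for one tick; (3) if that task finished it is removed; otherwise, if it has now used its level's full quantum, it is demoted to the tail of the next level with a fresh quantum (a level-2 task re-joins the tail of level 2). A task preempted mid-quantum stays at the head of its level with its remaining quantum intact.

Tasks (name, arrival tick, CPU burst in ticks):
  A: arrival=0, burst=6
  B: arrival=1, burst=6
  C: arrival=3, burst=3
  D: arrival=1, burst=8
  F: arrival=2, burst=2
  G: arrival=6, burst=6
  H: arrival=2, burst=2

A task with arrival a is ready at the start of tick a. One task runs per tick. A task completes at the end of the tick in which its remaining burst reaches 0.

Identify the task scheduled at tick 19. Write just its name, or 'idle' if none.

running at tick 19 = B

t=0: L0/L1/L2 = A/-/- → run A
t=1: L0/L1/L2 = ABD/-/- → run A
t=2: L0/L1/L2 = BDFH/A/- → run B
t=3: L0/L1/L2 = BDFHC/A/- → run B
t=4: L0/L1/L2 = DFHC/AB/- → run D
t=5: L0/L1/L2 = DFHC/AB/- → run D
t=6: L0/L1/L2 = FHCG/ABD/- → run F
t=7: L0/L1/L2 = FHCG/ABD/- → run F
t=8: L0/L1/L2 = HCG/ABD/- → run H
t=9: L0/L1/L2 = HCG/ABD/- → run H
t=10: L0/L1/L2 = CG/ABD/- → run C
t=11: L0/L1/L2 = CG/ABD/- → run C
t=12: L0/L1/L2 = G/ABDC/- → run G
t=13: L0/L1/L2 = G/ABDC/- → run G
t=14: L0/L1/L2 = -/ABDCG/- → run A
t=15: L0/L1/L2 = -/ABDCG/- → run A
t=16: L0/L1/L2 = -/ABDCG/- → run A
t=17: L0/L1/L2 = -/ABDCG/- → run A
t=18: L0/L1/L2 = -/BDCG/- → run B
t=19: L0/L1/L2 = -/BDCG/- → run B
t=20: L0/L1/L2 = -/BDCG/- → run B
t=21: L0/L1/L2 = -/BDCG/- → run B
t=22: L0/L1/L2 = -/DCG/- → run D
t=23: L0/L1/L2 = -/DCG/- → run D
t=24: L0/L1/L2 = -/DCG/- → run D
t=25: L0/L1/L2 = -/DCG/- → run D
t=26: L0/L1/L2 = -/CG/D → run C
t=27: L0/L1/L2 = -/G/D → run G
t=28: L0/L1/L2 = -/G/D → run G
t=29: L0/L1/L2 = -/G/D → run G
t=30: L0/L1/L2 = -/G/D → run G
t=31: L0/L1/L2 = -/-/D → run D
t=32: L0/L1/L2 = -/-/D → run D
t=33: (idle)
t=34: (idle)
t=35: (idle)
t=36: (idle)
t=37: (idle)
t=38: (idle)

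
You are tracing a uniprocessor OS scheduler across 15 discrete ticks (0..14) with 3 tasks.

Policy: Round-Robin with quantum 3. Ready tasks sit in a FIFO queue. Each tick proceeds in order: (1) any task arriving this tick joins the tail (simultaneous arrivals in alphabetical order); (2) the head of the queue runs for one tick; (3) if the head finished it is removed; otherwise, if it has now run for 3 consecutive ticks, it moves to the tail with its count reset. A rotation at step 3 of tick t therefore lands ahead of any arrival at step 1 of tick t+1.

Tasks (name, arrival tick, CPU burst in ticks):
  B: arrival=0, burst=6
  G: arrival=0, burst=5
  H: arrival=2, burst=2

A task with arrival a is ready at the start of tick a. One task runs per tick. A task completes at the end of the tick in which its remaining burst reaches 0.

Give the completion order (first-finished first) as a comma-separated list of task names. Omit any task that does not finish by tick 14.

completion order = H, B, G

t=0: queue=[B,G] q_used=0 → run B
t=1: queue=[B,G] q_used=1 → run B
t=2: queue=[B,G,H] q_used=2 → run B
t=3: queue=[G,H,B] q_used=0 → run G
t=4: queue=[G,H,B] q_used=1 → run G
t=5: queue=[G,H,B] q_used=2 → run G
t=6: queue=[H,B,G] q_used=0 → run H
t=7: queue=[H,B,G] q_used=1 → run H
t=8: queue=[B,G] q_used=0 → run B
t=9: queue=[B,G] q_used=1 → run B
t=10: queue=[B,G] q_used=2 → run B
t=11: queue=[G] q_used=0 → run G
t=12: queue=[G] q_used=1 → run G
t=13: (idle)
t=14: (idle)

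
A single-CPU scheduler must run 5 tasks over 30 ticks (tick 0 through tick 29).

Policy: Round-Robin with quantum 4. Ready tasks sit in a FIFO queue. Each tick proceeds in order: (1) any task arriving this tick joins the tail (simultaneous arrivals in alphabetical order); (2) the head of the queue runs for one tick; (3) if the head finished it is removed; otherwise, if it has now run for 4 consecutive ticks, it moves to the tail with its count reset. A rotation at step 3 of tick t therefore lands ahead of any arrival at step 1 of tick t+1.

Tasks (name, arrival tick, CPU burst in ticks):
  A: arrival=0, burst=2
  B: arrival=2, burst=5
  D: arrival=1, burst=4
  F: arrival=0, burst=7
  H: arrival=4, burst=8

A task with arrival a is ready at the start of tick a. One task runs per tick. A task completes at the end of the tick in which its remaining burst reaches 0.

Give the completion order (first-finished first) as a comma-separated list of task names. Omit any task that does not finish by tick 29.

t=0: queue=[A,F] q_used=0 → run A
t=1: queue=[A,F,D] q_used=1 → run A
t=2: queue=[F,D,B] q_used=0 → run F
t=3: queue=[F,D,B] q_used=1 → run F
t=4: queue=[F,D,B,H] q_used=2 → run F
t=5: queue=[F,D,B,H] q_used=3 → run F
t=6: queue=[D,B,H,F] q_used=0 → run D
t=7: queue=[D,B,H,F] q_used=1 → run D
t=8: queue=[D,B,H,F] q_used=2 → run D
t=9: queue=[D,B,H,F] q_used=3 → run D
t=10: queue=[B,H,F] q_used=0 → run B
t=11: queue=[B,H,F] q_used=1 → run B
t=12: queue=[B,H,F] q_used=2 → run B
t=13: queue=[B,H,F] q_used=3 → run B
t=14: queue=[H,F,B] q_used=0 → run H
t=15: queue=[H,F,B] q_used=1 → run H
t=16: queue=[H,F,B] q_used=2 → run H
t=17: queue=[H,F,B] q_used=3 → run H
t=18: queue=[F,B,H] q_used=0 → run F
t=19: queue=[F,B,H] q_used=1 → run F
t=20: queue=[F,B,H] q_used=2 → run F
t=21: queue=[B,H] q_used=0 → run B
t=22: queue=[H] q_used=0 → run H
t=23: queue=[H] q_used=1 → run H
t=24: queue=[H] q_used=2 → run H
t=25: queue=[H] q_used=3 → run H
t=26: (idle)
t=27: (idle)
t=28: (idle)
t=29: (idle)

completion order = A, D, F, B, H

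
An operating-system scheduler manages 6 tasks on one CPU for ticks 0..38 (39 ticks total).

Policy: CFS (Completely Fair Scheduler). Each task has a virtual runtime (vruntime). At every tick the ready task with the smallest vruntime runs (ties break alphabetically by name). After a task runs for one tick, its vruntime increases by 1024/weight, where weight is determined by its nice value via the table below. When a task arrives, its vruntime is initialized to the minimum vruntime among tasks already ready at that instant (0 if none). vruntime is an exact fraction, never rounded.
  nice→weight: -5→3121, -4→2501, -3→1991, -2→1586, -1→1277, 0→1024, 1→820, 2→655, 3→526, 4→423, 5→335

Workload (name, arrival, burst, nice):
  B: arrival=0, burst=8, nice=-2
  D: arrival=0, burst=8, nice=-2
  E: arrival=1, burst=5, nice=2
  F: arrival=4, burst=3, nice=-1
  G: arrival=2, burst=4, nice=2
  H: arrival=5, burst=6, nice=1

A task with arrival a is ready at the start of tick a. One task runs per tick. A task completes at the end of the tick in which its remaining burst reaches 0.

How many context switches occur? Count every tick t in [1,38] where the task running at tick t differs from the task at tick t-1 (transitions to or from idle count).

t=0: vr[B=0 D=0] → run B
t=1: vr[B=512/793 D=0 E=0] → run D
t=2: vr[B=512/793 D=512/793 E=0 G=0] → run E
t=3: vr[B=512/793 D=512/793 E=1024/655 G=0] → run G
t=4: vr[B=512/793 D=512/793 E=1024/655 F=512/793 G=1024/655] → run B
t=5: vr[B=1024/793 D=512/793 E=1024/655 F=512/793 G=1024/655 H=512/793] → run D
t=6: vr[B=1024/793 D=1024/793 E=1024/655 F=512/793 G=1024/655 H=512/793] → run F
t=7: vr[B=1024/793 D=1024/793 E=1024/655 F=1465856/1012661 G=1024/655 H=512/793] → run H
t=8: vr[B=1024/793 D=1024/793 E=1024/655 F=1465856/1012661 G=1024/655 H=307968/162565] → run B
t=9: vr[B=1536/793 D=1024/793 E=1024/655 F=1465856/1012661 G=1024/655 H=307968/162565] → run D
t=10: vr[B=1536/793 D=1536/793 E=1024/655 F=1465856/1012661 G=1024/655 H=307968/162565] → run F
t=11: vr[B=1536/793 D=1536/793 E=1024/655 F=2277888/1012661 G=1024/655 H=307968/162565] → run E
t=12: vr[B=1536/793 D=1536/793 E=2048/655 F=2277888/1012661 G=1024/655 H=307968/162565] → run G
t=13: vr[B=1536/793 D=1536/793 E=2048/655 F=2277888/1012661 G=2048/655 H=307968/162565] → run H
t=14: vr[B=1536/793 D=1536/793 E=2048/655 F=2277888/1012661 G=2048/655 H=510976/162565] → run B
t=15: vr[B=2048/793 D=1536/793 E=2048/655 F=2277888/1012661 G=2048/655 H=510976/162565] → run D
t=16: vr[B=2048/793 D=2048/793 E=2048/655 F=2277888/1012661 G=2048/655 H=510976/162565] → run F
t=17: vr[B=2048/793 D=2048/793 E=2048/655 G=2048/655 H=510976/162565] → run B
t=18: vr[B=2560/793 D=2048/793 E=2048/655 G=2048/655 H=510976/162565] → run D
t=19: vr[B=2560/793 D=2560/793 E=2048/655 G=2048/655 H=510976/162565] → run E
t=20: vr[B=2560/793 D=2560/793 E=3072/655 G=2048/655 H=510976/162565] → run G
t=21: vr[B=2560/793 D=2560/793 E=3072/655 G=3072/655 H=510976/162565] → run H
t=22: vr[B=2560/793 D=2560/793 E=3072/655 G=3072/655 H=713984/162565] → run B
t=23: vr[B=3072/793 D=2560/793 E=3072/655 G=3072/655 H=713984/162565] → run D
t=24: vr[B=3072/793 D=3072/793 E=3072/655 G=3072/655 H=713984/162565] → run B
t=25: vr[B=3584/793 D=3072/793 E=3072/655 G=3072/655 H=713984/162565] → run D
t=26: vr[B=3584/793 D=3584/793 E=3072/655 G=3072/655 H=713984/162565] → run H
t=27: vr[B=3584/793 D=3584/793 E=3072/655 G=3072/655 H=916992/162565] → run B
t=28: vr[D=3584/793 E=3072/655 G=3072/655 H=916992/162565] → run D
t=29: vr[E=3072/655 G=3072/655 H=916992/162565] → run E
t=30: vr[E=4096/655 G=3072/655 H=916992/162565] → run G
t=31: vr[E=4096/655 H=916992/162565] → run H
t=32: vr[E=4096/655 H=224000/32513] → run E
t=33: vr[H=224000/32513] → run H
t=34: (idle)
t=35: (idle)
t=36: (idle)
t=37: (idle)
t=38: (idle)

context switches = 34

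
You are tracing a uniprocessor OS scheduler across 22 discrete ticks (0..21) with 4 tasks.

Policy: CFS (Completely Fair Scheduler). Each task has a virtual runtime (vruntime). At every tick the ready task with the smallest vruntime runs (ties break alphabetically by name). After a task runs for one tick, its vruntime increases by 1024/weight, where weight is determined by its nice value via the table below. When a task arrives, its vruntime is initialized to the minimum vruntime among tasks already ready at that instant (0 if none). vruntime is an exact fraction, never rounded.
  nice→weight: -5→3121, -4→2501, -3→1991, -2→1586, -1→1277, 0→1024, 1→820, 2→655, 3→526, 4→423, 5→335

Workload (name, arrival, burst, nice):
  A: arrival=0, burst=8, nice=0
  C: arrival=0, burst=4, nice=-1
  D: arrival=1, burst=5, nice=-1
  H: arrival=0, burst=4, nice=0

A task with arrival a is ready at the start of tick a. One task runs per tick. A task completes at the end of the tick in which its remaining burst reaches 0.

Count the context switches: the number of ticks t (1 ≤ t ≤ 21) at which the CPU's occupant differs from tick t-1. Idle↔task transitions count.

t=0: vr[A=0 C=0 H=0] → run A
t=1: vr[A=1 C=0 D=0 H=0] → run C
t=2: vr[A=1 C=1024/1277 D=0 H=0] → run D
t=3: vr[A=1 C=1024/1277 D=1024/1277 H=0] → run H
t=4: vr[A=1 C=1024/1277 D=1024/1277 H=1] → run C
t=5: vr[A=1 C=2048/1277 D=1024/1277 H=1] → run D
t=6: vr[A=1 C=2048/1277 D=2048/1277 H=1] → run A
t=7: vr[A=2 C=2048/1277 D=2048/1277 H=1] → run H
t=8: vr[A=2 C=2048/1277 D=2048/1277 H=2] → run C
t=9: vr[A=2 C=3072/1277 D=2048/1277 H=2] → run D
t=10: vr[A=2 C=3072/1277 D=3072/1277 H=2] → run A
t=11: vr[A=3 C=3072/1277 D=3072/1277 H=2] → run H
t=12: vr[A=3 C=3072/1277 D=3072/1277 H=3] → run C
t=13: vr[A=3 D=3072/1277 H=3] → run D
t=14: vr[A=3 D=4096/1277 H=3] → run A
t=15: vr[A=4 D=4096/1277 H=3] → run H
t=16: vr[A=4 D=4096/1277] → run D
t=17: vr[A=4] → run A
t=18: vr[A=5] → run A
t=19: vr[A=6] → run A
t=20: vr[A=7] → run A
t=21: (idle)

context switches = 18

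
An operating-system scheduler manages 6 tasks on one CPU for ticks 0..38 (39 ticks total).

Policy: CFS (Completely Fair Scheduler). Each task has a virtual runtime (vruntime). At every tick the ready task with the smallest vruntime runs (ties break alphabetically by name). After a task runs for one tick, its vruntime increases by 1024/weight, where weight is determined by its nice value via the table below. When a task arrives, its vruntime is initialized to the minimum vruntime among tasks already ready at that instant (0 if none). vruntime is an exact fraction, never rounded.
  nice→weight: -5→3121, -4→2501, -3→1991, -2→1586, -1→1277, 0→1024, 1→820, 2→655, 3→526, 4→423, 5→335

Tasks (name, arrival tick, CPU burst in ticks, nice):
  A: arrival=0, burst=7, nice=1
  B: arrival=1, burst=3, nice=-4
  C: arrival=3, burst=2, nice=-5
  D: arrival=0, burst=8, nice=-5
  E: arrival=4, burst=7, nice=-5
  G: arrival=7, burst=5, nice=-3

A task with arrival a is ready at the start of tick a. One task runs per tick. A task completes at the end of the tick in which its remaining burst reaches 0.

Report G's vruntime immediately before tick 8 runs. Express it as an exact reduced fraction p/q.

vruntime(G, start of tick 8) = 2048/3121

t=0: vr[A=0 D=0] → run A
t=1: vr[A=256/205 B=0 D=0] → run B
t=2: vr[A=256/205 B=1024/2501 D=0] → run D
t=3: vr[A=256/205 B=1024/2501 C=1024/3121 D=1024/3121] → run C
t=4: vr[A=256/205 B=1024/2501 C=2048/3121 D=1024/3121 E=1024/3121] → run D
t=5: vr[A=256/205 B=1024/2501 C=2048/3121 D=2048/3121 E=1024/3121] → run E
t=6: vr[A=256/205 B=1024/2501 C=2048/3121 D=2048/3121 E=2048/3121] → run B
t=7: vr[A=256/205 B=2048/2501 C=2048/3121 D=2048/3121 E=2048/3121 G=2048/3121] → run C
t=8: vr[A=256/205 B=2048/2501 D=2048/3121 E=2048/3121 G=2048/3121] → run D
t=9: vr[A=256/205 B=2048/2501 D=3072/3121 E=2048/3121 G=2048/3121] → run E
t=10: vr[A=256/205 B=2048/2501 D=3072/3121 E=3072/3121 G=2048/3121] → run G
t=11: vr[A=256/205 B=2048/2501 D=3072/3121 E=3072/3121 G=7273472/6213911] → run B
t=12: vr[A=256/205 D=3072/3121 E=3072/3121 G=7273472/6213911] → run D
t=13: vr[A=256/205 D=4096/3121 E=3072/3121 G=7273472/6213911] → run E
t=14: vr[A=256/205 D=4096/3121 E=4096/3121 G=7273472/6213911] → run G
t=15: vr[A=256/205 D=4096/3121 E=4096/3121 G=10469376/6213911] → run A
t=16: vr[A=512/205 D=4096/3121 E=4096/3121 G=10469376/6213911] → run D
t=17: vr[A=512/205 D=5120/3121 E=4096/3121 G=10469376/6213911] → run E
t=18: vr[A=512/205 D=5120/3121 E=5120/3121 G=10469376/6213911] → run D
t=19: vr[A=512/205 D=6144/3121 E=5120/3121 G=10469376/6213911] → run E
t=20: vr[A=512/205 D=6144/3121 E=6144/3121 G=10469376/6213911] → run G
t=21: vr[A=512/205 D=6144/3121 E=6144/3121 G=13665280/6213911] → run D
t=22: vr[A=512/205 D=7168/3121 E=6144/3121 G=13665280/6213911] → run E
t=23: vr[A=512/205 D=7168/3121 E=7168/3121 G=13665280/6213911] → run G
t=24: vr[A=512/205 D=7168/3121 E=7168/3121 G=16861184/6213911] → run D
t=25: vr[A=512/205 E=7168/3121 G=16861184/6213911] → run E
t=26: vr[A=512/205 G=16861184/6213911] → run A
t=27: vr[A=768/205 G=16861184/6213911] → run G
t=28: vr[A=768/205] → run A
t=29: vr[A=1024/205] → run A
t=30: vr[A=256/41] → run A
t=31: vr[A=1536/205] → run A
t=32: (idle)
t=33: (idle)
t=34: (idle)
t=35: (idle)
t=36: (idle)
t=37: (idle)
t=38: (idle)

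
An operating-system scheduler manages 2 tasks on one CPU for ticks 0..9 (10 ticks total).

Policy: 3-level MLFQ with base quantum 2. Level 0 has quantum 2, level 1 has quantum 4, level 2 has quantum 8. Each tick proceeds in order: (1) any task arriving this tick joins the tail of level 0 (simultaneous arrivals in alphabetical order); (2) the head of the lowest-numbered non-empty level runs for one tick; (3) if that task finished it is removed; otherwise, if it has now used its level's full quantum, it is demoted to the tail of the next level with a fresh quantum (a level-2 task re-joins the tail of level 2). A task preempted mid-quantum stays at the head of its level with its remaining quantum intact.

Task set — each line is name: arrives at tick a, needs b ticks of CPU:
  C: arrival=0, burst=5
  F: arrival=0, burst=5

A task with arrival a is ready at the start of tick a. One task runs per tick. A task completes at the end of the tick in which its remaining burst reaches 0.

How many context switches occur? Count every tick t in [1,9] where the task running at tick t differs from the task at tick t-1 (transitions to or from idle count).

context switches = 3

t=0: L0/L1/L2 = CF/-/- → run C
t=1: L0/L1/L2 = CF/-/- → run C
t=2: L0/L1/L2 = F/C/- → run F
t=3: L0/L1/L2 = F/C/- → run F
t=4: L0/L1/L2 = -/CF/- → run C
t=5: L0/L1/L2 = -/CF/- → run C
t=6: L0/L1/L2 = -/CF/- → run C
t=7: L0/L1/L2 = -/F/- → run F
t=8: L0/L1/L2 = -/F/- → run F
t=9: L0/L1/L2 = -/F/- → run F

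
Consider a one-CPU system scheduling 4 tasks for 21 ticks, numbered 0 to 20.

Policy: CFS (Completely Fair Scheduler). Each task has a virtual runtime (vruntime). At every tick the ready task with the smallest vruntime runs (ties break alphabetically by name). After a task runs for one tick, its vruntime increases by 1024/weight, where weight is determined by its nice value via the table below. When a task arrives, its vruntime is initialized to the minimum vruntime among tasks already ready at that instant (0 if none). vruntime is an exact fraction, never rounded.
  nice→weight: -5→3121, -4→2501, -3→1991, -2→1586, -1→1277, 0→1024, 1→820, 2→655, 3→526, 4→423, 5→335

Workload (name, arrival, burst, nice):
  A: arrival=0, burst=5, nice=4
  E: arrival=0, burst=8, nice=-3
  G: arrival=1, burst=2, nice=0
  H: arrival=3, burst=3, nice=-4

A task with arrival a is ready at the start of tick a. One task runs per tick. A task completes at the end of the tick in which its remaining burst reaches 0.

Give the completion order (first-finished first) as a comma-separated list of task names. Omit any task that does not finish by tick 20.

t=0: vr[A=0 E=0] → run A
t=1: vr[A=1024/423 E=0 G=0] → run E
t=2: vr[A=1024/423 E=1024/1991 G=0] → run G
t=3: vr[A=1024/423 E=1024/1991 G=1 H=1024/1991] → run E
t=4: vr[A=1024/423 E=2048/1991 G=1 H=1024/1991] → run H
t=5: vr[A=1024/423 E=2048/1991 G=1 H=4599808/4979491] → run H
t=6: vr[A=1024/423 E=2048/1991 G=1 H=6638592/4979491] → run G
t=7: vr[A=1024/423 E=2048/1991 H=6638592/4979491] → run E
t=8: vr[A=1024/423 E=3072/1991 H=6638592/4979491] → run H
t=9: vr[A=1024/423 E=3072/1991] → run E
t=10: vr[A=1024/423 E=4096/1991] → run E
t=11: vr[A=1024/423 E=5120/1991] → run A
t=12: vr[A=2048/423 E=5120/1991] → run E
t=13: vr[A=2048/423 E=6144/1991] → run E
t=14: vr[A=2048/423 E=7168/1991] → run E
t=15: vr[A=2048/423] → run A
t=16: vr[A=1024/141] → run A
t=17: vr[A=4096/423] → run A
t=18: (idle)
t=19: (idle)
t=20: (idle)

completion order = G, H, E, A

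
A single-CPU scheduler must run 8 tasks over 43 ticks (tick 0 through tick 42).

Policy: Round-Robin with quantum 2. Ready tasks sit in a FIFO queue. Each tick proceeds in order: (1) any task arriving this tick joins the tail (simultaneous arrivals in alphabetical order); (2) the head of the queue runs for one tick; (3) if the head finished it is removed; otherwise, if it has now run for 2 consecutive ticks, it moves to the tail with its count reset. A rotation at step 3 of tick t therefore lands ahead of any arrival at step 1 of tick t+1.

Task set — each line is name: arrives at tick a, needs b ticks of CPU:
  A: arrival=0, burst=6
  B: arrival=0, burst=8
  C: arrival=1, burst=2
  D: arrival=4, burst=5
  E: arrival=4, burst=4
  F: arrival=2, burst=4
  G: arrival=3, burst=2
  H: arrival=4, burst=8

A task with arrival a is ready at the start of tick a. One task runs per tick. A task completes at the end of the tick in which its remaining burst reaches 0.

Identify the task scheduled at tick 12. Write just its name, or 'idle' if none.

t=0: queue=[A,B] q_used=0 → run A
t=1: queue=[A,B,C] q_used=1 → run A
t=2: queue=[B,C,A,F] q_used=0 → run B
t=3: queue=[B,C,A,F,G] q_used=1 → run B
t=4: queue=[C,A,F,G,B,D,E,H] q_used=0 → run C
t=5: queue=[C,A,F,G,B,D,E,H] q_used=1 → run C
t=6: queue=[A,F,G,B,D,E,H] q_used=0 → run A
t=7: queue=[A,F,G,B,D,E,H] q_used=1 → run A
t=8: queue=[F,G,B,D,E,H,A] q_used=0 → run F
t=9: queue=[F,G,B,D,E,H,A] q_used=1 → run F
t=10: queue=[G,B,D,E,H,A,F] q_used=0 → run G
t=11: queue=[G,B,D,E,H,A,F] q_used=1 → run G
t=12: queue=[B,D,E,H,A,F] q_used=0 → run B
t=13: queue=[B,D,E,H,A,F] q_used=1 → run B
t=14: queue=[D,E,H,A,F,B] q_used=0 → run D
t=15: queue=[D,E,H,A,F,B] q_used=1 → run D
t=16: queue=[E,H,A,F,B,D] q_used=0 → run E
t=17: queue=[E,H,A,F,B,D] q_used=1 → run E
t=18: queue=[H,A,F,B,D,E] q_used=0 → run H
t=19: queue=[H,A,F,B,D,E] q_used=1 → run H
t=20: queue=[A,F,B,D,E,H] q_used=0 → run A
t=21: queue=[A,F,B,D,E,H] q_used=1 → run A
t=22: queue=[F,B,D,E,H] q_used=0 → run F
t=23: queue=[F,B,D,E,H] q_used=1 → run F
t=24: queue=[B,D,E,H] q_used=0 → run B
t=25: queue=[B,D,E,H] q_used=1 → run B
t=26: queue=[D,E,H,B] q_used=0 → run D
t=27: queue=[D,E,H,B] q_used=1 → run D
t=28: queue=[E,H,B,D] q_used=0 → run E
t=29: queue=[E,H,B,D] q_used=1 → run E
t=30: queue=[H,B,D] q_used=0 → run H
t=31: queue=[H,B,D] q_used=1 → run H
t=32: queue=[B,D,H] q_used=0 → run B
t=33: queue=[B,D,H] q_used=1 → run B
t=34: queue=[D,H] q_used=0 → run D
t=35: queue=[H] q_used=0 → run H
t=36: queue=[H] q_used=1 → run H
t=37: queue=[H] q_used=0 → run H
t=38: queue=[H] q_used=1 → run H
t=39: (idle)
t=40: (idle)
t=41: (idle)
t=42: (idle)

running at tick 12 = B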